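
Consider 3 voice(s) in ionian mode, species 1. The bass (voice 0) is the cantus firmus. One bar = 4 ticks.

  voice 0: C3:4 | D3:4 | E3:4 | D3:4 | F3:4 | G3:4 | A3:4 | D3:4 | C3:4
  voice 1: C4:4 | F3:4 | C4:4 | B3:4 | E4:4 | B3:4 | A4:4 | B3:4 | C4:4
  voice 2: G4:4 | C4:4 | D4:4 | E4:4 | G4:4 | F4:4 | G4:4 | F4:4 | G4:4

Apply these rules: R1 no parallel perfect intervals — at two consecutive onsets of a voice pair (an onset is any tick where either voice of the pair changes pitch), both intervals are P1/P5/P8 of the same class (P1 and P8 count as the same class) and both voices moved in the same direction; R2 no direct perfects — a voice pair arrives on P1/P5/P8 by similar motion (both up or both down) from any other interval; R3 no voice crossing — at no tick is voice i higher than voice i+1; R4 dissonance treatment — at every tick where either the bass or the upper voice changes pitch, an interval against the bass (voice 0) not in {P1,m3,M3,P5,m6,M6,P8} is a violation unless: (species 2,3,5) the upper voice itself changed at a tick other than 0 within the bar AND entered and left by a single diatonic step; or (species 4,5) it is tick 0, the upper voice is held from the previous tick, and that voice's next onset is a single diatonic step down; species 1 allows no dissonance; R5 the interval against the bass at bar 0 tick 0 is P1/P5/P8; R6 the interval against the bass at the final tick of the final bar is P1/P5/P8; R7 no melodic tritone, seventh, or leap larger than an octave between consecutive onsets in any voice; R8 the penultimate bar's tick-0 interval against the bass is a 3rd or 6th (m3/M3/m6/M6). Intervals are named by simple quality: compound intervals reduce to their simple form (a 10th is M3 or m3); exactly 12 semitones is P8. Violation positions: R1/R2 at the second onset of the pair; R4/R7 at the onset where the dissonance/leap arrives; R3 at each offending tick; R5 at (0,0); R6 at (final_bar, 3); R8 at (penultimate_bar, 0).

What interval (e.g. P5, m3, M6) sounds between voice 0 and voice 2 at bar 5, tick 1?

voice 0=G3 voice 2=F4 -> m7

m7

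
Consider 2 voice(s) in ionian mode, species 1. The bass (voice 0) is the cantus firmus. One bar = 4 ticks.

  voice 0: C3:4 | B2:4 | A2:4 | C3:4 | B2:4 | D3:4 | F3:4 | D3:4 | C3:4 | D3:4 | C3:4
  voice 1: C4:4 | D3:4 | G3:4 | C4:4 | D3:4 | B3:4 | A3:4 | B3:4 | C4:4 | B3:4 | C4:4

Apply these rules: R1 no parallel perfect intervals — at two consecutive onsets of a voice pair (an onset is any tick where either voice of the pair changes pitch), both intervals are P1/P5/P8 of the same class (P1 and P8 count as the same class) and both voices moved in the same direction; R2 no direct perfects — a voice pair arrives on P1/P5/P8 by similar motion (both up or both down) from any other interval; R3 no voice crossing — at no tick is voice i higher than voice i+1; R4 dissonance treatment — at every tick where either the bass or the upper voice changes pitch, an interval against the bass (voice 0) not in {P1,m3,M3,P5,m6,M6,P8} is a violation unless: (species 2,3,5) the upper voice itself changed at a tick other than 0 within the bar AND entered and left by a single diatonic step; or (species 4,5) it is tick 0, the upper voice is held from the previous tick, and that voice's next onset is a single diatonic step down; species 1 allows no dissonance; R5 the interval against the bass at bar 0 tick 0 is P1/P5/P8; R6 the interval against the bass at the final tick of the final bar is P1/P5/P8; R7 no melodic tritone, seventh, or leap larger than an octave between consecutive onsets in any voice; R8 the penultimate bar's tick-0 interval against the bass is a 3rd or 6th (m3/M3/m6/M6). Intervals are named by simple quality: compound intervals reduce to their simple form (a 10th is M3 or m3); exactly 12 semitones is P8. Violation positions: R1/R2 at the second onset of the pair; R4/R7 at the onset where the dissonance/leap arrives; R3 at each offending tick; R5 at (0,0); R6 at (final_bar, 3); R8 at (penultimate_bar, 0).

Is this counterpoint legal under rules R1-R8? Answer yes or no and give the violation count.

bar 0: v0=C3 v1=C4 (P8)
bar 1: v0=B2 v1=D3 (m3)
bar 2: v0=A2 v1=G3 (m7)
bar 3: v0=C3 v1=C4 (P8)
bar 4: v0=B2 v1=D3 (m3)
bar 5: v0=D3 v1=B3 (M6)
bar 6: v0=F3 v1=A3 (M3)
bar 7: v0=D3 v1=B3 (M6)
bar 8: v0=C3 v1=C4 (P8)
bar 9: v0=D3 v1=B3 (M6)
bar 10: v0=C3 v1=C4 (P8)
  R7 @ bar1.0: C4->D3 leap 10st
  R4 @ bar2.0: A2/G3 m7 untreated
  R2 @ bar3.0: A2/G3 m7 -> C3/C4 P8 similar
  R7 @ bar4.0: C4->D3 leap 10st

No (4 violations)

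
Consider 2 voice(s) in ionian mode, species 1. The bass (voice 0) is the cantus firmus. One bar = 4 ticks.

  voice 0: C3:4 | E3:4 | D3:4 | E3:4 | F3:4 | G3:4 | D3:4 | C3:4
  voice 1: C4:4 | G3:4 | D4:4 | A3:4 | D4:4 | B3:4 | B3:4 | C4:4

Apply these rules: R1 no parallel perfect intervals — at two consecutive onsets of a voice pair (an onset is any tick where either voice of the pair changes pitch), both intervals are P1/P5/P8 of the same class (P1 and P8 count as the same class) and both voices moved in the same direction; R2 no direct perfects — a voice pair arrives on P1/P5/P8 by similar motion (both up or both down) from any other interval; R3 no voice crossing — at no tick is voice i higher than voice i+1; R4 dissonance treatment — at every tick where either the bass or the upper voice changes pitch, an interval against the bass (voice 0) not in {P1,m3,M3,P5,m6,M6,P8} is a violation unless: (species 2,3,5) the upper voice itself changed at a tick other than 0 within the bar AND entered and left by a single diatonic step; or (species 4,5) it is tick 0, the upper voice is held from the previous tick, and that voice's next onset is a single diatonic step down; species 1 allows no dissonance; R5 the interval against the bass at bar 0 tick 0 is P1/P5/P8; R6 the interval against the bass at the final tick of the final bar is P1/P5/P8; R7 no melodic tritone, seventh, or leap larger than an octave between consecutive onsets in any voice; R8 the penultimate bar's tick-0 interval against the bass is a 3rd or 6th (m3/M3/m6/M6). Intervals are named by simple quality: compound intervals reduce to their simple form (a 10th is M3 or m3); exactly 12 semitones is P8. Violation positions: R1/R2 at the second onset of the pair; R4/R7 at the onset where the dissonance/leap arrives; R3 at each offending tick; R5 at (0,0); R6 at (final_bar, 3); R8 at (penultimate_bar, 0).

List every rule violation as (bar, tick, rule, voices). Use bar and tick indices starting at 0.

(3, 0, R4, (0, 1))

bar 0: v0=C3 v1=C4 downbeat P8
bar 1: v0=E3 v1=G3 downbeat m3
bar 2: v0=D3 v1=D4 downbeat P8
bar 3: v0=E3 v1=A3 downbeat P4
bar 4: v0=F3 v1=D4 downbeat M6
bar 5: v0=G3 v1=B3 downbeat M3
bar 6: v0=D3 v1=B3 downbeat M6
bar 7: v0=C3 v1=C4 downbeat P8
  -> R4 @ bar 3 tick 0 v(0, 1): E3/A3 P4 untreated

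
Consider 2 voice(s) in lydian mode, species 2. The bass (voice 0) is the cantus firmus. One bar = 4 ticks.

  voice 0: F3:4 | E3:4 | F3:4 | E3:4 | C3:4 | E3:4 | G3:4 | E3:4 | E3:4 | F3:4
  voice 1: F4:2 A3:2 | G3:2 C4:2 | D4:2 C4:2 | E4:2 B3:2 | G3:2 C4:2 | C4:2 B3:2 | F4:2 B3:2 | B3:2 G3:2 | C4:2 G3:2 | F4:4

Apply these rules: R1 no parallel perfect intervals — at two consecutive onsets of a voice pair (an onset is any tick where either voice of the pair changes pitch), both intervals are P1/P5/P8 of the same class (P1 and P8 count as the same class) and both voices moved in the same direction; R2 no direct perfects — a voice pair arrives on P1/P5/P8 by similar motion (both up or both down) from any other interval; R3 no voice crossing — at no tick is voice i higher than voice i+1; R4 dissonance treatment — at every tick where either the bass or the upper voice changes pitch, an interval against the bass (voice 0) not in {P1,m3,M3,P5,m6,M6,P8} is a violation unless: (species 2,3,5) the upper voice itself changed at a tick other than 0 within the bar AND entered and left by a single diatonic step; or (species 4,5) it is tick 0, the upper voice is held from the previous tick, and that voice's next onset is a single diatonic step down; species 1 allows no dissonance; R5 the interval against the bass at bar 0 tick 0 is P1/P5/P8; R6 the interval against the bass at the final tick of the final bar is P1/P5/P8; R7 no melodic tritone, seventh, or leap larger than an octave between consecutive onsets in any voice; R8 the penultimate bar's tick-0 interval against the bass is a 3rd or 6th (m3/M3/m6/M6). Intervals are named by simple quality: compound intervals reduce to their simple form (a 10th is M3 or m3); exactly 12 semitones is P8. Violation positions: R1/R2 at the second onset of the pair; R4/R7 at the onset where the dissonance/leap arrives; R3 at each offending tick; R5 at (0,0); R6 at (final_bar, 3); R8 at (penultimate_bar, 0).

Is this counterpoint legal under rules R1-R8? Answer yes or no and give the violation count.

No (6 violations)

bar 0: v0=F3 v1=F4 (P8)
bar 1: v0=E3 v1=G3 (m3)
bar 2: v0=F3 v1=D4 (M6)
bar 3: v0=E3 v1=E4 (P8)
bar 4: v0=C3 v1=G3 (P5)
bar 5: v0=E3 v1=C4 (m6)
bar 6: v0=G3 v1=F4 (m7)
bar 7: v0=E3 v1=B3 (P5)
bar 8: v0=E3 v1=C4 (m6)
bar 9: v0=F3 v1=F4 (P8)
  R1 @ bar4.0: E3/B3 P5 -> C3/G3 P5 similar
  R4 @ bar6.0: G3/F4 m7 untreated
  R7 @ bar6.0: B3->F4 leap 6st
  R7 @ bar6.2: F4->B3 leap 6st
  R2 @ bar9.0: E3/G3 m3 -> F3/F4 P8 similar
  R7 @ bar9.0: G3->F4 leap 10st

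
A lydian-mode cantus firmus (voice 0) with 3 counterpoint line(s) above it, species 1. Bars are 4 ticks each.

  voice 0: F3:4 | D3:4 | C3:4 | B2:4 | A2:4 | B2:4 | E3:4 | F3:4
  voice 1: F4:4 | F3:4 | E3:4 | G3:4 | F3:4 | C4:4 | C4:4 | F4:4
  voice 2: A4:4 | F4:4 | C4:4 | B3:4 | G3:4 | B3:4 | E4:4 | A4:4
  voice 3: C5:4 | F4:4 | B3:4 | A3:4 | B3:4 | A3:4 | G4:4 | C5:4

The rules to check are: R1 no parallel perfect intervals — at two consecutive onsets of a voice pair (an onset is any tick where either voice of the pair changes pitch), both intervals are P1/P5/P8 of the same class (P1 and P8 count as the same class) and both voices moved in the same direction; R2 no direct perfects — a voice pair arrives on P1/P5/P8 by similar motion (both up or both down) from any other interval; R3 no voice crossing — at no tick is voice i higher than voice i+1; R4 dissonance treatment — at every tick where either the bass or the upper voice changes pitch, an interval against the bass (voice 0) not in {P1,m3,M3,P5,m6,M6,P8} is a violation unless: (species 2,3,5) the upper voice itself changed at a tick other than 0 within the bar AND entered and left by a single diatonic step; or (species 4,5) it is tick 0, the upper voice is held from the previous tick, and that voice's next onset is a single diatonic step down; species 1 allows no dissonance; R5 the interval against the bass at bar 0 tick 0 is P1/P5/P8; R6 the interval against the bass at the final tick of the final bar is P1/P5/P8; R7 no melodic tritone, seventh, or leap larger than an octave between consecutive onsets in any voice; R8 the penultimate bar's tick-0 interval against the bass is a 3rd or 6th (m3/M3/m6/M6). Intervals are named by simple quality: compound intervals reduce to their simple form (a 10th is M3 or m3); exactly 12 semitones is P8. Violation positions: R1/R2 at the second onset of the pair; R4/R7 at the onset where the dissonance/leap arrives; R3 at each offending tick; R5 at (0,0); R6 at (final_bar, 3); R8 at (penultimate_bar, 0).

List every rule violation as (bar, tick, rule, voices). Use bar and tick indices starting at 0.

(0, 0, R5, (0, 2))
(1, 0, R2, (1, 2))
(1, 0, R2, (1, 3))
(1, 0, R2, (2, 3))
(2, 0, R2, (0, 2))
(2, 0, R2, (1, 3))
(2, 0, R3, (2, 3))
(2, 0, R4, (0, 3))
(2, 0, R7, (3,))
(2, 1, R3, (2, 3))
(2, 2, R3, (2, 3))
(2, 3, R3, (2, 3))
(3, 0, R1, (0, 2))
(3, 0, R3, (2, 3))
(3, 0, R4, (0, 3))
(3, 1, R3, (2, 3))
(3, 2, R3, (2, 3))
(3, 3, R3, (2, 3))
(4, 0, R4, (0, 2))
(4, 0, R4, (0, 3))
(5, 0, R2, (0, 2))
(5, 0, R3, (1, 2))
(5, 0, R3, (2, 3))
(5, 0, R4, (0, 1))
(5, 0, R4, (0, 3))
(5, 1, R3, (1, 2))
(5, 1, R3, (2, 3))
(5, 2, R3, (1, 2))
(5, 2, R3, (2, 3))
(5, 3, R3, (1, 2))
(5, 3, R3, (2, 3))
(6, 0, R1, (0, 2))
(6, 0, R7, (3,))
(6, 0, R8, (0, 2))
(7, 0, R1, (1, 3))
(7, 0, R2, (0, 1))
(7, 0, R2, (0, 3))
(7, 3, R6, (0, 2))

bar 0: v0=F3 v1=F4 v2=A4 v3=C5 downbeat P5
bar 1: v0=D3 v1=F3 v2=F4 v3=F4 downbeat m3
bar 2: v0=C3 v1=E3 v2=C4 v3=B3 downbeat M7
bar 3: v0=B2 v1=G3 v2=B3 v3=A3 downbeat m7
bar 4: v0=A2 v1=F3 v2=G3 v3=B3 downbeat M2
bar 5: v0=B2 v1=C4 v2=B3 v3=A3 downbeat m7
bar 6: v0=E3 v1=C4 v2=E4 v3=G4 downbeat m3
bar 7: v0=F3 v1=F4 v2=A4 v3=C5 downbeat P5
  -> R5 @ bar 0 tick 0 v(0, 2): opens on M3
  -> R2 @ bar 1 tick 0 v(1, 2): F4/A4 M3 -> F3/F4 P8 similar
  -> R2 @ bar 1 tick 0 v(1, 3): F4/C5 P5 -> F3/F4 P8 similar
  -> R2 @ bar 1 tick 0 v(2, 3): A4/C5 m3 -> F4/F4 P1 similar
  -> R2 @ bar 2 tick 0 v(0, 2): D3/F4 m3 -> C3/C4 P8 similar
  -> R2 @ bar 2 tick 0 v(1, 3): F3/F4 P8 -> E3/B3 P5 similar
  -> R3 @ bar 2 tick 0 v(2, 3): C4 above B3
  -> R4 @ bar 2 tick 0 v(0, 3): C3/B3 M7 untreated
  -> R7 @ bar 2 tick 0 v(3,): F4->B3 leap 6st
  -> R3 @ bar 2 tick 1 v(2, 3): C4 above B3
  -> R3 @ bar 2 tick 2 v(2, 3): C4 above B3
  -> R3 @ bar 2 tick 3 v(2, 3): C4 above B3
  -> R1 @ bar 3 tick 0 v(0, 2): C3/C4 P8 -> B2/B3 P8 similar
  -> R3 @ bar 3 tick 0 v(2, 3): B3 above A3
  -> R4 @ bar 3 tick 0 v(0, 3): B2/A3 m7 untreated
  -> R3 @ bar 3 tick 1 v(2, 3): B3 above A3
  -> R3 @ bar 3 tick 2 v(2, 3): B3 above A3
  -> R3 @ bar 3 tick 3 v(2, 3): B3 above A3
  -> R4 @ bar 4 tick 0 v(0, 2): A2/G3 m7 untreated
  -> R4 @ bar 4 tick 0 v(0, 3): A2/B3 M2 untreated
  -> R2 @ bar 5 tick 0 v(0, 2): A2/G3 m7 -> B2/B3 P8 similar
  -> R3 @ bar 5 tick 0 v(1, 2): C4 above B3
  -> R3 @ bar 5 tick 0 v(2, 3): B3 above A3
  -> R4 @ bar 5 tick 0 v(0, 1): B2/C4 m2 untreated
  -> R4 @ bar 5 tick 0 v(0, 3): B2/A3 m7 untreated
  -> R3 @ bar 5 tick 1 v(1, 2): C4 above B3
  -> R3 @ bar 5 tick 1 v(2, 3): B3 above A3
  -> R3 @ bar 5 tick 2 v(1, 2): C4 above B3
  -> R3 @ bar 5 tick 2 v(2, 3): B3 above A3
  -> R3 @ bar 5 tick 3 v(1, 2): C4 above B3
  -> R3 @ bar 5 tick 3 v(2, 3): B3 above A3
  -> R1 @ bar 6 tick 0 v(0, 2): B2/B3 P8 -> E3/E4 P8 similar
  -> R7 @ bar 6 tick 0 v(3,): A3->G4 leap 10st
  -> R8 @ bar 6 tick 0 v(0, 2): penult P8 not 3rd/6th
  -> R1 @ bar 7 tick 0 v(1, 3): C4/G4 P5 -> F4/C5 P5 similar
  -> R2 @ bar 7 tick 0 v(0, 1): E3/C4 m6 -> F3/F4 P8 similar
  -> R2 @ bar 7 tick 0 v(0, 3): E3/G4 m3 -> F3/C5 P5 similar
  -> R6 @ bar 7 tick 3 v(0, 2): closes on M3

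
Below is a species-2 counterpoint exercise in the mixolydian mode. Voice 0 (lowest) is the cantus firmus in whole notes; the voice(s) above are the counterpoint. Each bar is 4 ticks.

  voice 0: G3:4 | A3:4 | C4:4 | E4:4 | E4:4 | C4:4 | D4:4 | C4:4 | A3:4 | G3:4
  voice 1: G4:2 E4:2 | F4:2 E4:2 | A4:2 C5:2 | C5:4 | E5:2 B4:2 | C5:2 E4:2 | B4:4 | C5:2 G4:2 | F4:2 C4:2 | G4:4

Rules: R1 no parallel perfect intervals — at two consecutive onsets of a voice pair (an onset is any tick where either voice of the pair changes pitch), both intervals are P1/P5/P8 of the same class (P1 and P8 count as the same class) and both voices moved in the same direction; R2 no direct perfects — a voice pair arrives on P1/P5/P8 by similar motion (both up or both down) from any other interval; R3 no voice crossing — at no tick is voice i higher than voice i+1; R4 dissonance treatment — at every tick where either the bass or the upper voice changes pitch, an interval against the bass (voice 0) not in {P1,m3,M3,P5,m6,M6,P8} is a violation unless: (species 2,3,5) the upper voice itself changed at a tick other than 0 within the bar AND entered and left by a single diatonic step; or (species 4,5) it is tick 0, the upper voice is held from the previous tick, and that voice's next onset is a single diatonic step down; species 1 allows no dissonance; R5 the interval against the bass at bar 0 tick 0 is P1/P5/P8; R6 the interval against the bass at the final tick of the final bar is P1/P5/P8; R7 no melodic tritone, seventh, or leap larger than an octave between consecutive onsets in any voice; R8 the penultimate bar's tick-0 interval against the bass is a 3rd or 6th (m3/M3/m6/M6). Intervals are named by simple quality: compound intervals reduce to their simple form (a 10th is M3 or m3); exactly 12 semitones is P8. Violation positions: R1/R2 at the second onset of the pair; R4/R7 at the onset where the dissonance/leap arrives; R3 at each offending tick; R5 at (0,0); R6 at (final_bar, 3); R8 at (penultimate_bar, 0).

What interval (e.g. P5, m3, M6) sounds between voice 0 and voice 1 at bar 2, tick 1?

M6

voice 0=C4 voice 1=A4 -> M6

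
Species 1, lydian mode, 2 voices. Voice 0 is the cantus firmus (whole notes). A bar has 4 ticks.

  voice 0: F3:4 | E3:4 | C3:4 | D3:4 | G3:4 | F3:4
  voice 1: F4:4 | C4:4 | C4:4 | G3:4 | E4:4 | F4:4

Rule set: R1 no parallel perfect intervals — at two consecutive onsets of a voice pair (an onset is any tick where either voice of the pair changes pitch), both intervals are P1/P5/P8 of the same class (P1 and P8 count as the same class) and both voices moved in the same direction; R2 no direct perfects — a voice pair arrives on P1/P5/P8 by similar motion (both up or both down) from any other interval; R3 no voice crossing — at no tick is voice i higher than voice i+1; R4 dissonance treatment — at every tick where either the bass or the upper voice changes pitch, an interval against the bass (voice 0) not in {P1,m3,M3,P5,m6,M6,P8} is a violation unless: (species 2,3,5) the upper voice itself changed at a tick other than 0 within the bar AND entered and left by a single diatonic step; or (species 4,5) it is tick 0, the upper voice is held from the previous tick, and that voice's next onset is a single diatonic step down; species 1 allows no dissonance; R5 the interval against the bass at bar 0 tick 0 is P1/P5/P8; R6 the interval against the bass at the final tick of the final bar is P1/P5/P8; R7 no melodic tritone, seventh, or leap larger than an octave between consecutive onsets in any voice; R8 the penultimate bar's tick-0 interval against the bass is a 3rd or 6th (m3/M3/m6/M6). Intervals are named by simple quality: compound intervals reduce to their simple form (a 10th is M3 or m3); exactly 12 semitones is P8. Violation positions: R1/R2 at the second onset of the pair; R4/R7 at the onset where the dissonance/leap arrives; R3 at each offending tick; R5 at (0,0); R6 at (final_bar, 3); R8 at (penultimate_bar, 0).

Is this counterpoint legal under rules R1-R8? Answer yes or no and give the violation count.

No (1 violations)

bar 0: v0=F3 v1=F4 (P8)
bar 1: v0=E3 v1=C4 (m6)
bar 2: v0=C3 v1=C4 (P8)
bar 3: v0=D3 v1=G3 (P4)
bar 4: v0=G3 v1=E4 (M6)
bar 5: v0=F3 v1=F4 (P8)
  R4 @ bar3.0: D3/G3 P4 untreated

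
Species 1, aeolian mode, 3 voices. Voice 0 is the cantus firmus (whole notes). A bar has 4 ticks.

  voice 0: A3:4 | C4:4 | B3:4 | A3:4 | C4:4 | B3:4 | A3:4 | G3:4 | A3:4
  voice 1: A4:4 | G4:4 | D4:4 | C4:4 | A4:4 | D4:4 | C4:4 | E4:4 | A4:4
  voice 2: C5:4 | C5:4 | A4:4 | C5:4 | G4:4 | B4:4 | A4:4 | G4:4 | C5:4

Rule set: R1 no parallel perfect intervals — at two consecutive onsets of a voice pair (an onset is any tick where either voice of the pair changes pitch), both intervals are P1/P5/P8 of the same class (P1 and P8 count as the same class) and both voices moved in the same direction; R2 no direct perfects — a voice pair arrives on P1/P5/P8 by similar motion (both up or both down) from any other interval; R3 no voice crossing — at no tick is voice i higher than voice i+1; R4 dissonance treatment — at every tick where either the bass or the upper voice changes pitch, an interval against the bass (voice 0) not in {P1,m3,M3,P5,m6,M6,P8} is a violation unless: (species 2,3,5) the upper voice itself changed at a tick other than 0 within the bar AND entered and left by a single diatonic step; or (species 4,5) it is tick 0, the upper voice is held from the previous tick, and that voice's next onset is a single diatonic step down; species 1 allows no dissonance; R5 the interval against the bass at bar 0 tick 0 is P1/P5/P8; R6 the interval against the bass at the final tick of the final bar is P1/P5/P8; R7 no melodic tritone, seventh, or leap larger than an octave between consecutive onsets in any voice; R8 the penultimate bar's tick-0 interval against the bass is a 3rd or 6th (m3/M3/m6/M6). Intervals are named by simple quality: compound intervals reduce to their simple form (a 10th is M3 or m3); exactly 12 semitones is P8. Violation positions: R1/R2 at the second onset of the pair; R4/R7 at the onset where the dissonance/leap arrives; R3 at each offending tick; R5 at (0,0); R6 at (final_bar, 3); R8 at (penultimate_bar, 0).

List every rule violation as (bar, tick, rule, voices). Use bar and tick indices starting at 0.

(0, 0, R5, (0, 2))
(2, 0, R2, (1, 2))
(2, 0, R4, (0, 2))
(4, 0, R3, (1, 2))
(4, 1, R3, (1, 2))
(4, 2, R3, (1, 2))
(4, 3, R3, (1, 2))
(6, 0, R1, (0, 2))
(7, 0, R1, (0, 2))
(7, 0, R8, (0, 2))
(8, 0, R2, (0, 1))
(8, 3, R6, (0, 2))

bar 0: v0=A3 v1=A4 v2=C5 downbeat m3
bar 1: v0=C4 v1=G4 v2=C5 downbeat P8
bar 2: v0=B3 v1=D4 v2=A4 downbeat m7
bar 3: v0=A3 v1=C4 v2=C5 downbeat m3
bar 4: v0=C4 v1=A4 v2=G4 downbeat P5
bar 5: v0=B3 v1=D4 v2=B4 downbeat P8
bar 6: v0=A3 v1=C4 v2=A4 downbeat P8
bar 7: v0=G3 v1=E4 v2=G4 downbeat P8
bar 8: v0=A3 v1=A4 v2=C5 downbeat m3
  -> R5 @ bar 0 tick 0 v(0, 2): opens on m3
  -> R2 @ bar 2 tick 0 v(1, 2): G4/C5 P4 -> D4/A4 P5 similar
  -> R4 @ bar 2 tick 0 v(0, 2): B3/A4 m7 untreated
  -> R3 @ bar 4 tick 0 v(1, 2): A4 above G4
  -> R3 @ bar 4 tick 1 v(1, 2): A4 above G4
  -> R3 @ bar 4 tick 2 v(1, 2): A4 above G4
  -> R3 @ bar 4 tick 3 v(1, 2): A4 above G4
  -> R1 @ bar 6 tick 0 v(0, 2): B3/B4 P8 -> A3/A4 P8 similar
  -> R1 @ bar 7 tick 0 v(0, 2): A3/A4 P8 -> G3/G4 P8 similar
  -> R8 @ bar 7 tick 0 v(0, 2): penult P8 not 3rd/6th
  -> R2 @ bar 8 tick 0 v(0, 1): G3/E4 M6 -> A3/A4 P8 similar
  -> R6 @ bar 8 tick 3 v(0, 2): closes on m3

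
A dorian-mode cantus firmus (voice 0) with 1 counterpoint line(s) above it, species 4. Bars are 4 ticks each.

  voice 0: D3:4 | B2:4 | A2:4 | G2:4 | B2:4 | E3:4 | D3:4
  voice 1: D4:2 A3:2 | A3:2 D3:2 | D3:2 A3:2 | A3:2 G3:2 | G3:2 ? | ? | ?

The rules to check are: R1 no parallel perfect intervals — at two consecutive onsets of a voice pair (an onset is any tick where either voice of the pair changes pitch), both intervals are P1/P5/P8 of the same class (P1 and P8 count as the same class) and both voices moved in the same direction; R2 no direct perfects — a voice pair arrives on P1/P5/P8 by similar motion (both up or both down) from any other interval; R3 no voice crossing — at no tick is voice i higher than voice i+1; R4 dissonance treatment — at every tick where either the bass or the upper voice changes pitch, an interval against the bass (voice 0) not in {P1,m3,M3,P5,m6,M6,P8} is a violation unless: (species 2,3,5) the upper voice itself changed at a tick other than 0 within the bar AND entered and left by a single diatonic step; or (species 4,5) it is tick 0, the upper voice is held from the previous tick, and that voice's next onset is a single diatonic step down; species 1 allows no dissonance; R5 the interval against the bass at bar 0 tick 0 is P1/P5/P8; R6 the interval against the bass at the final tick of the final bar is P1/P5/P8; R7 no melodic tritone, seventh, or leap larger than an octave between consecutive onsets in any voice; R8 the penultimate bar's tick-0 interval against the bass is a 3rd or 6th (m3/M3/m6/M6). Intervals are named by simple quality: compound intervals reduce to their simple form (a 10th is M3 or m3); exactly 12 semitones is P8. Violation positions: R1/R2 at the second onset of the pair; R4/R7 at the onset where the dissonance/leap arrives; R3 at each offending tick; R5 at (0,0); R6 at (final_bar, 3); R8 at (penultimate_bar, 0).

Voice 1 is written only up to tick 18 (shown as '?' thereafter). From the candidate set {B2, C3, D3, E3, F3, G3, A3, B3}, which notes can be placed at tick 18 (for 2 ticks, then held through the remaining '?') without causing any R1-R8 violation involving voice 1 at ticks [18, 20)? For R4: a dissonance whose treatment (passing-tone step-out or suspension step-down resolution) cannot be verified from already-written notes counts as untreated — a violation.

{B2, B3, D3, G3}

B2: legal
C3: violates R4
D3: legal
E3: violates R4
F3: violates R4
G3: legal
A3: violates R4
B3: legal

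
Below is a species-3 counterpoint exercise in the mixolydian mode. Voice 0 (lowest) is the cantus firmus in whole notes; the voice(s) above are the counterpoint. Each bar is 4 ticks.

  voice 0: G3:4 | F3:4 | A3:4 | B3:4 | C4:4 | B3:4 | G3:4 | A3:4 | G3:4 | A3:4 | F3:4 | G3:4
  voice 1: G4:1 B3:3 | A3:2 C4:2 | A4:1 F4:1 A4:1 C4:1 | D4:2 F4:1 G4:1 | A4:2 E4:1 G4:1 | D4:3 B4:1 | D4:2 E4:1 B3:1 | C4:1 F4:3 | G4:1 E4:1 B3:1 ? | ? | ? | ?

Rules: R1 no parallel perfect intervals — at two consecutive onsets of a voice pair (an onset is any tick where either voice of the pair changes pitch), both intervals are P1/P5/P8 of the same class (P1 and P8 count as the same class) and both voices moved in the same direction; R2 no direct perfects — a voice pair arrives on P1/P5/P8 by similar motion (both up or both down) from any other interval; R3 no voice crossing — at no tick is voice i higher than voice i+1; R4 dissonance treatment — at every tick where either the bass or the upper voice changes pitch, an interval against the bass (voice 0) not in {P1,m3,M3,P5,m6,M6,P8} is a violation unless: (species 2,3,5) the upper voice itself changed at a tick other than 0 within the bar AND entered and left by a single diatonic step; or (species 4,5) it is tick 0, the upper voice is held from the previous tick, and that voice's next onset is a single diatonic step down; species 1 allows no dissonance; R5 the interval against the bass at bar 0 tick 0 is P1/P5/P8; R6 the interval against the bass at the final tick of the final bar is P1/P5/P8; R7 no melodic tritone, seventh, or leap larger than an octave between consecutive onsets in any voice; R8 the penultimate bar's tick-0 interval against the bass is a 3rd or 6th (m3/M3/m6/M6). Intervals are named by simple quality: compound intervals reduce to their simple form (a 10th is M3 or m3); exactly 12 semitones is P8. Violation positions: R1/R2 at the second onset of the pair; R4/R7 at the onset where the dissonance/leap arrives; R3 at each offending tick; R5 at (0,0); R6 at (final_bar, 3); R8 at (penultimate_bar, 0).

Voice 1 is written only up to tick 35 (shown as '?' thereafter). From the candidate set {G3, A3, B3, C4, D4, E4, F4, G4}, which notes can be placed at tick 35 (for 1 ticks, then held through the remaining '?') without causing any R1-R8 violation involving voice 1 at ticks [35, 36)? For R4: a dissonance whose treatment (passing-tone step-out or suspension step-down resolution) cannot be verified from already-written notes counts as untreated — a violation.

{B3, D4, E4, G3, G4}

G3: legal
A3: violates R4
B3: legal
C4: violates R4
D4: legal
E4: legal
F4: violates R4,R7
G4: legal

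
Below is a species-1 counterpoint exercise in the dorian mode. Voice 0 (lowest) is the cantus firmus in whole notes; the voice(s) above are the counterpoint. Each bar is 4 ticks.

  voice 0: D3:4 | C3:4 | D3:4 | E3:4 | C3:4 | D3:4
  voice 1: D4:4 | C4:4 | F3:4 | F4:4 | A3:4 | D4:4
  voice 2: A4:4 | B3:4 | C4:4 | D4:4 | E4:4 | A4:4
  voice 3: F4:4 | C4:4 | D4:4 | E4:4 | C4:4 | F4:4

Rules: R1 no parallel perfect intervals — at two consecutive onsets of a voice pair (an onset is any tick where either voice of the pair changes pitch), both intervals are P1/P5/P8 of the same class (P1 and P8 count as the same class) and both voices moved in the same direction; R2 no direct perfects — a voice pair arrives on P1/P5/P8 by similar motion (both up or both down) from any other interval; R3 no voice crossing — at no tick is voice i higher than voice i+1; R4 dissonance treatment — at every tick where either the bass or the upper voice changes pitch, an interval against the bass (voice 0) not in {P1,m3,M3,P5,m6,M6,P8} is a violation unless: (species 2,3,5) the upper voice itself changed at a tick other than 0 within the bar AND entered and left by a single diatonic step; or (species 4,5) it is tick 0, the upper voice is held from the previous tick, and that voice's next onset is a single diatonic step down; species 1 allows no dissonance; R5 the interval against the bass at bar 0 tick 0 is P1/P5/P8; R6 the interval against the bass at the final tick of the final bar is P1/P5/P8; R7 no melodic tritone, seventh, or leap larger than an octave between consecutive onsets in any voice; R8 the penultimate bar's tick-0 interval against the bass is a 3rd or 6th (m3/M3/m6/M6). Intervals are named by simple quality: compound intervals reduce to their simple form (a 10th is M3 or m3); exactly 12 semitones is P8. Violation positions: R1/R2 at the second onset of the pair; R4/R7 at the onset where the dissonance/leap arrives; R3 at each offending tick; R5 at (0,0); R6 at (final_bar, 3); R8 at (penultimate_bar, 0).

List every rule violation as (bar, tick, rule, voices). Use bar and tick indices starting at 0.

bar 0: v0=D3 v1=D4 v2=A4 v3=F4 downbeat m3
bar 1: v0=C3 v1=C4 v2=B3 v3=C4 downbeat P8
bar 2: v0=D3 v1=F3 v2=C4 v3=D4 downbeat P8
bar 3: v0=E3 v1=F4 v2=D4 v3=E4 downbeat P8
bar 4: v0=C3 v1=A3 v2=E4 v3=C4 downbeat P8
bar 5: v0=D3 v1=D4 v2=A4 v3=F4 downbeat m3
  -> R3 @ bar 0 tick 0 v(2, 3): A4 above F4
  -> R5 @ bar 0 tick 0 v(0, 3): opens on m3
  -> R3 @ bar 0 tick 1 v(2, 3): A4 above F4
  -> R3 @ bar 0 tick 2 v(2, 3): A4 above F4
  -> R3 @ bar 0 tick 3 v(2, 3): A4 above F4
  -> R1 @ bar 1 tick 0 v(0, 1): D3/D4 P8 -> C3/C4 P8 similar
  -> R2 @ bar 1 tick 0 v(0, 3): D3/F4 m3 -> C3/C4 P8 similar
  -> R2 @ bar 1 tick 0 v(1, 3): D4/F4 m3 -> C4/C4 P1 similar
  -> R3 @ bar 1 tick 0 v(1, 2): C4 above B3
  -> R4 @ bar 1 tick 0 v(0, 2): C3/B3 M7 untreated
  -> R7 @ bar 1 tick 0 v(2,): A4->B3 leap 10st
  -> R3 @ bar 1 tick 1 v(1, 2): C4 above B3
  -> R3 @ bar 1 tick 2 v(1, 2): C4 above B3
  -> R3 @ bar 1 tick 3 v(1, 2): C4 above B3
  -> R1 @ bar 2 tick 0 v(0, 3): C3/C4 P8 -> D3/D4 P8 similar
  -> R4 @ bar 2 tick 0 v(0, 2): D3/C4 m7 untreated
  -> R1 @ bar 3 tick 0 v(0, 3): D3/D4 P8 -> E3/E4 P8 similar
  -> R3 @ bar 3 tick 0 v(1, 2): F4 above D4
  -> R4 @ bar 3 tick 0 v(0, 1): E3/F4 m2 untreated
  -> R4 @ bar 3 tick 0 v(0, 2): E3/D4 m7 untreated
  -> R3 @ bar 3 tick 1 v(1, 2): F4 above D4
  -> R3 @ bar 3 tick 2 v(1, 2): F4 above D4
  -> R3 @ bar 3 tick 3 v(1, 2): F4 above D4
  -> R1 @ bar 4 tick 0 v(0, 3): E3/E4 P8 -> C3/C4 P8 similar
  -> R3 @ bar 4 tick 0 v(2, 3): E4 above C4
  -> R8 @ bar 4 tick 0 v(0, 3): penult P8 not 3rd/6th
  -> R3 @ bar 4 tick 1 v(2, 3): E4 above C4
  -> R3 @ bar 4 tick 2 v(2, 3): E4 above C4
  -> R3 @ bar 4 tick 3 v(2, 3): E4 above C4
  -> R1 @ bar 5 tick 0 v(1, 2): A3/E4 P5 -> D4/A4 P5 similar
  -> R2 @ bar 5 tick 0 v(0, 1): C3/A3 M6 -> D3/D4 P8 similar
  -> R2 @ bar 5 tick 0 v(0, 2): C3/E4 M3 -> D3/A4 P5 similar
  -> R3 @ bar 5 tick 0 v(2, 3): A4 above F4
  -> R3 @ bar 5 tick 1 v(2, 3): A4 above F4
  -> R3 @ bar 5 tick 2 v(2, 3): A4 above F4
  -> R3 @ bar 5 tick 3 v(2, 3): A4 above F4
  -> R6 @ bar 5 tick 3 v(0, 3): closes on m3

(0, 0, R3, (2, 3))
(0, 0, R5, (0, 3))
(0, 1, R3, (2, 3))
(0, 2, R3, (2, 3))
(0, 3, R3, (2, 3))
(1, 0, R1, (0, 1))
(1, 0, R2, (0, 3))
(1, 0, R2, (1, 3))
(1, 0, R3, (1, 2))
(1, 0, R4, (0, 2))
(1, 0, R7, (2,))
(1, 1, R3, (1, 2))
(1, 2, R3, (1, 2))
(1, 3, R3, (1, 2))
(2, 0, R1, (0, 3))
(2, 0, R4, (0, 2))
(3, 0, R1, (0, 3))
(3, 0, R3, (1, 2))
(3, 0, R4, (0, 1))
(3, 0, R4, (0, 2))
(3, 1, R3, (1, 2))
(3, 2, R3, (1, 2))
(3, 3, R3, (1, 2))
(4, 0, R1, (0, 3))
(4, 0, R3, (2, 3))
(4, 0, R8, (0, 3))
(4, 1, R3, (2, 3))
(4, 2, R3, (2, 3))
(4, 3, R3, (2, 3))
(5, 0, R1, (1, 2))
(5, 0, R2, (0, 1))
(5, 0, R2, (0, 2))
(5, 0, R3, (2, 3))
(5, 1, R3, (2, 3))
(5, 2, R3, (2, 3))
(5, 3, R3, (2, 3))
(5, 3, R6, (0, 3))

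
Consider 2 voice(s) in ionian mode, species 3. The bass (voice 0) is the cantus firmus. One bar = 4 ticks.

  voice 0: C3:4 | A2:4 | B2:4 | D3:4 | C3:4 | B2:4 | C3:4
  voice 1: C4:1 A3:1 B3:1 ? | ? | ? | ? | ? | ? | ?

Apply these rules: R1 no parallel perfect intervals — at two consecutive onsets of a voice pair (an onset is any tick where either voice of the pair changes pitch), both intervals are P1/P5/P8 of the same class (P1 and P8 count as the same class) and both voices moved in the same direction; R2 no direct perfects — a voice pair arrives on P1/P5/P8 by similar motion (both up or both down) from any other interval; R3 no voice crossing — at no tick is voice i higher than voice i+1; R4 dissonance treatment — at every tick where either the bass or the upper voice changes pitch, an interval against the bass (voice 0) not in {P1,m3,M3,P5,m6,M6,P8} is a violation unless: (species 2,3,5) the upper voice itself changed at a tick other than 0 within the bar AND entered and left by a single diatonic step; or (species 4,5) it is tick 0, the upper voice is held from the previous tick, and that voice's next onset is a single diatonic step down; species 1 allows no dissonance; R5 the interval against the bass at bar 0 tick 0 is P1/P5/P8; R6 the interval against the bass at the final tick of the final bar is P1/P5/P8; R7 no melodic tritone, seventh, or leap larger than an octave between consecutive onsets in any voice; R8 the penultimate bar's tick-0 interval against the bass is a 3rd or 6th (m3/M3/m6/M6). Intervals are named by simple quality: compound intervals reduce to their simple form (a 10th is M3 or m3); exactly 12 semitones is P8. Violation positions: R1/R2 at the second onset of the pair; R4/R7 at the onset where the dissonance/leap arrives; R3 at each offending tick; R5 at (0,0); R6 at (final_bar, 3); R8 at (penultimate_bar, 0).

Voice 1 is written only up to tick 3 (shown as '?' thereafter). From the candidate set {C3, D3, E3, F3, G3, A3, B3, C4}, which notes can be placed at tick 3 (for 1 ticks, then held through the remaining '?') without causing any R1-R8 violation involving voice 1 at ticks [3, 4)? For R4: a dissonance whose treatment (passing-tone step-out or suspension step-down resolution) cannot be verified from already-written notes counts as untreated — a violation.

C3: violates R7
D3: violates R4
E3: legal
F3: violates R4,R7
G3: legal
A3: legal
B3: legal
C4: legal

{A3, B3, C4, E3, G3}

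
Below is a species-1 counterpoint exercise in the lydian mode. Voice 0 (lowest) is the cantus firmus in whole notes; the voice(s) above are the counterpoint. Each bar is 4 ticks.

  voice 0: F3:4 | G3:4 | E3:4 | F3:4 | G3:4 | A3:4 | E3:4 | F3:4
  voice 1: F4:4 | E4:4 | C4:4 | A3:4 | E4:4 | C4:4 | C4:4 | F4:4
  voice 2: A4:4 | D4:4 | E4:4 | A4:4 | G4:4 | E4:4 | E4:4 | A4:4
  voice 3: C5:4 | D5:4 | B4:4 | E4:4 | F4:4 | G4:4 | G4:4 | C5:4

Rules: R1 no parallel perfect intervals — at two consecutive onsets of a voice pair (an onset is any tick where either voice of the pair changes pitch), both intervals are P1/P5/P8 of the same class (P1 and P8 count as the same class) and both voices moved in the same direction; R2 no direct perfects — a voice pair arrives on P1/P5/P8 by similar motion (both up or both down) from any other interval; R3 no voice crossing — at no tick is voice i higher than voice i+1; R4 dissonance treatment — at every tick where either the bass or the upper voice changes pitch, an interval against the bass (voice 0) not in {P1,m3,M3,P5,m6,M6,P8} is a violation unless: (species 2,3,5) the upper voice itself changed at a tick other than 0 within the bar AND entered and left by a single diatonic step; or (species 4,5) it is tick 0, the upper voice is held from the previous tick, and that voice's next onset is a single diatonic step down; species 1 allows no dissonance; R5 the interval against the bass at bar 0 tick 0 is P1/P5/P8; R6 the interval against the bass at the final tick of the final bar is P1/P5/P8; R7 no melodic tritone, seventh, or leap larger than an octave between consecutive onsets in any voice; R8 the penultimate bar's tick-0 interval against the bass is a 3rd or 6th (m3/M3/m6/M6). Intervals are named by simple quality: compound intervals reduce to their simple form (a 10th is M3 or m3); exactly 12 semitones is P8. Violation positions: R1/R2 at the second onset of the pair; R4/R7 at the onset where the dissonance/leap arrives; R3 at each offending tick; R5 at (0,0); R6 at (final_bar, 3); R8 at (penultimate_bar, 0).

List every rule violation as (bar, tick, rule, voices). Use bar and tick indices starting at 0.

bar 0: v0=F3 v1=F4 v2=A4 v3=C5 downbeat P5
bar 1: v0=G3 v1=E4 v2=D4 v3=D5 downbeat P5
bar 2: v0=E3 v1=C4 v2=E4 v3=B4 downbeat P5
bar 3: v0=F3 v1=A3 v2=A4 v3=E4 downbeat M7
bar 4: v0=G3 v1=E4 v2=G4 v3=F4 downbeat m7
bar 5: v0=A3 v1=C4 v2=E4 v3=G4 downbeat m7
bar 6: v0=E3 v1=C4 v2=E4 v3=G4 downbeat m3
bar 7: v0=F3 v1=F4 v2=A4 v3=C5 downbeat P5
  -> R5 @ bar 0 tick 0 v(0, 2): opens on M3
  -> R1 @ bar 1 tick 0 v(0, 3): F3/C5 P5 -> G3/D5 P5 similar
  -> R3 @ bar 1 tick 0 v(1, 2): E4 above D4
  -> R3 @ bar 1 tick 1 v(1, 2): E4 above D4
  -> R3 @ bar 1 tick 2 v(1, 2): E4 above D4
  -> R3 @ bar 1 tick 3 v(1, 2): E4 above D4
  -> R1 @ bar 2 tick 0 v(0, 3): G3/D5 P5 -> E3/B4 P5 similar
  -> R2 @ bar 3 tick 0 v(1, 3): C4/B4 M7 -> A3/E4 P5 similar
  -> R3 @ bar 3 tick 0 v(2, 3): A4 above E4
  -> R4 @ bar 3 tick 0 v(0, 3): F3/E4 M7 untreated
  -> R3 @ bar 3 tick 1 v(2, 3): A4 above E4
  -> R3 @ bar 3 tick 2 v(2, 3): A4 above E4
  -> R3 @ bar 3 tick 3 v(2, 3): A4 above E4
  -> R3 @ bar 4 tick 0 v(2, 3): G4 above F4
  -> R4 @ bar 4 tick 0 v(0, 3): G3/F4 m7 untreated
  -> R3 @ bar 4 tick 1 v(2, 3): G4 above F4
  -> R3 @ bar 4 tick 2 v(2, 3): G4 above F4
  -> R3 @ bar 4 tick 3 v(2, 3): G4 above F4
  -> R4 @ bar 5 tick 0 v(0, 3): A3/G4 m7 untreated
  -> R8 @ bar 6 tick 0 v(0, 2): penult P8 not 3rd/6th
  -> R1 @ bar 7 tick 0 v(1, 3): C4/G4 P5 -> F4/C5 P5 similar
  -> R2 @ bar 7 tick 0 v(0, 1): E3/C4 m6 -> F3/F4 P8 similar
  -> R2 @ bar 7 tick 0 v(0, 3): E3/G4 m3 -> F3/C5 P5 similar
  -> R6 @ bar 7 tick 3 v(0, 2): closes on M3

(0, 0, R5, (0, 2))
(1, 0, R1, (0, 3))
(1, 0, R3, (1, 2))
(1, 1, R3, (1, 2))
(1, 2, R3, (1, 2))
(1, 3, R3, (1, 2))
(2, 0, R1, (0, 3))
(3, 0, R2, (1, 3))
(3, 0, R3, (2, 3))
(3, 0, R4, (0, 3))
(3, 1, R3, (2, 3))
(3, 2, R3, (2, 3))
(3, 3, R3, (2, 3))
(4, 0, R3, (2, 3))
(4, 0, R4, (0, 3))
(4, 1, R3, (2, 3))
(4, 2, R3, (2, 3))
(4, 3, R3, (2, 3))
(5, 0, R4, (0, 3))
(6, 0, R8, (0, 2))
(7, 0, R1, (1, 3))
(7, 0, R2, (0, 1))
(7, 0, R2, (0, 3))
(7, 3, R6, (0, 2))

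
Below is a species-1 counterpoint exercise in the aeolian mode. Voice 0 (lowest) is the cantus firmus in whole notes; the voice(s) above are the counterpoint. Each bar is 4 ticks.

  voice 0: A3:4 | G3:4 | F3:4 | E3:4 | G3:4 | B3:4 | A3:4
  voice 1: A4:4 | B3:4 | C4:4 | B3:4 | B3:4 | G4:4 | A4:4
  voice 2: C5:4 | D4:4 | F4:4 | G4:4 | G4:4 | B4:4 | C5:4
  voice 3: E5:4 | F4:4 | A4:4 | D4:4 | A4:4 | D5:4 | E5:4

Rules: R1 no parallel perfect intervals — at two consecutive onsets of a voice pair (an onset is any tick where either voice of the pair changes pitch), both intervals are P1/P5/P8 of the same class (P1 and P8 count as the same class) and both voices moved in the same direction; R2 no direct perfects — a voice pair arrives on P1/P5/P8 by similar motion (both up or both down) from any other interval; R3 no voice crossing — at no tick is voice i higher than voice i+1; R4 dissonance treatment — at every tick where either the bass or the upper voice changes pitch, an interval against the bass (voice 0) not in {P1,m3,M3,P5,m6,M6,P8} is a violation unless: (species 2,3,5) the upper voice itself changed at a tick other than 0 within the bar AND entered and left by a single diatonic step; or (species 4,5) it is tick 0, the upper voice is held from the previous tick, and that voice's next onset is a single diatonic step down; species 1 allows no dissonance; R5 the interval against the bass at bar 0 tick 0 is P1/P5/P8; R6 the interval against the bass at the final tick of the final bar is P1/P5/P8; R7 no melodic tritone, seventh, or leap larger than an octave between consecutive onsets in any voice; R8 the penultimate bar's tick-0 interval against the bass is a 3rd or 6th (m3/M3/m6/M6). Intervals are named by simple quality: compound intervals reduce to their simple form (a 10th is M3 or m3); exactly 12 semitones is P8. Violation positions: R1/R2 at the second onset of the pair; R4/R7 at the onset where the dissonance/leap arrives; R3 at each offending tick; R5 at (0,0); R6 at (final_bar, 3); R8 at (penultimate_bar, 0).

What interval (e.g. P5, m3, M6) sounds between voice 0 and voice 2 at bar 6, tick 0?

voice 0=A3 voice 2=C5 -> m3

m3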